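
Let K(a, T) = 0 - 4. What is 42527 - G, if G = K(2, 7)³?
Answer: 42591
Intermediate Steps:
K(a, T) = -4
G = -64 (G = (-4)³ = -64)
42527 - G = 42527 - 1*(-64) = 42527 + 64 = 42591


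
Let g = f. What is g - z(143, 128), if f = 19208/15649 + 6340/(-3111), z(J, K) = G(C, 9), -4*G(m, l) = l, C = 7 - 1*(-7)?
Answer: 280322063/194736156 ≈ 1.4395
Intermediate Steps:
C = 14 (C = 7 + 7 = 14)
G(m, l) = -l/4
z(J, K) = -9/4 (z(J, K) = -¼*9 = -9/4)
f = -39458572/48684039 (f = 19208*(1/15649) + 6340*(-1/3111) = 19208/15649 - 6340/3111 = -39458572/48684039 ≈ -0.81050)
g = -39458572/48684039 ≈ -0.81050
g - z(143, 128) = -39458572/48684039 - 1*(-9/4) = -39458572/48684039 + 9/4 = 280322063/194736156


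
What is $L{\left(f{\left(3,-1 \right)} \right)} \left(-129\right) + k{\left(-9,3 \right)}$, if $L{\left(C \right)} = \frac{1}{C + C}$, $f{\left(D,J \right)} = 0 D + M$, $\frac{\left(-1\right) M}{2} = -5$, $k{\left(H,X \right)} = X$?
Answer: $- \frac{69}{20} \approx -3.45$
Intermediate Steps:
$M = 10$ ($M = \left(-2\right) \left(-5\right) = 10$)
$f{\left(D,J \right)} = 10$ ($f{\left(D,J \right)} = 0 D + 10 = 0 + 10 = 10$)
$L{\left(C \right)} = \frac{1}{2 C}$
$L{\left(f{\left(3,-1 \right)} \right)} \left(-129\right) + k{\left(-9,3 \right)} = \frac{1}{2 \cdot 10} \left(-129\right) + 3 = \frac{1}{2} \cdot \frac{1}{10} \left(-129\right) + 3 = \frac{1}{20} \left(-129\right) + 3 = - \frac{129}{20} + 3 = - \frac{69}{20}$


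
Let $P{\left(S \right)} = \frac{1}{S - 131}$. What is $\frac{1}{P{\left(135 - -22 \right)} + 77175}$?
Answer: $\frac{26}{2006551} \approx 1.2958 \cdot 10^{-5}$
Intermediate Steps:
$P{\left(S \right)} = \frac{1}{-131 + S}$
$\frac{1}{P{\left(135 - -22 \right)} + 77175} = \frac{1}{\frac{1}{-131 + \left(135 - -22\right)} + 77175} = \frac{1}{\frac{1}{-131 + \left(135 + 22\right)} + 77175} = \frac{1}{\frac{1}{-131 + 157} + 77175} = \frac{1}{\frac{1}{26} + 77175} = \frac{1}{\frac{2006551}{26}} = \frac{26}{2006551}$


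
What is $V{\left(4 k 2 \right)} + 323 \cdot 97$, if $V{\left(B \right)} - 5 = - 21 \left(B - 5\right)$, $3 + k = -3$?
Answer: $32449$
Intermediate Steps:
$k = -6$ ($k = -3 - 3 = -6$)
$V{\left(B \right)} = 110 - 21 B$ ($V{\left(B \right)} = 5 - 21 \left(B - 5\right) = 5 - 21 \left(-5 + B\right) = 5 - \left(-105 + 21 B\right) = 110 - 21 B$)
$V{\left(4 k 2 \right)} + 323 \cdot 97 = \left(110 - 21 \cdot 4 \left(-6\right) 2\right) + 323 \cdot 97 = \left(110 - 21 \left(\left(-24\right) 2\right)\right) + 31331 = \left(110 - -1008\right) + 31331 = \left(110 + 1008\right) + 31331 = 1118 + 31331 = 32449$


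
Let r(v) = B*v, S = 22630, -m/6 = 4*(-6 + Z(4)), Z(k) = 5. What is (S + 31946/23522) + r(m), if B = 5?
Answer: 267578723/11761 ≈ 22751.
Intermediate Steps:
m = 24 (m = -24*(-6 + 5) = -24*(-1) = -6*(-4) = 24)
r(v) = 5*v
(S + 31946/23522) + r(m) = (22630 + 31946/23522) + 5*24 = (22630 + 31946*(1/23522)) + 120 = (22630 + 15973/11761) + 120 = 266167403/11761 + 120 = 267578723/11761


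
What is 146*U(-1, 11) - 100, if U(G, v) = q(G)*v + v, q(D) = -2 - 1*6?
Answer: -11342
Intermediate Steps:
q(D) = -8 (q(D) = -2 - 6 = -8)
U(G, v) = -7*v (U(G, v) = -8*v + v = -7*v)
146*U(-1, 11) - 100 = 146*(-7*11) - 100 = 146*(-77) - 100 = -11242 - 100 = -11342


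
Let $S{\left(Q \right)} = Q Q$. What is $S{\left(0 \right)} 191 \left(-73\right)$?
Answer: $0$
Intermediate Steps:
$S{\left(Q \right)} = Q^{2}$
$S{\left(0 \right)} 191 \left(-73\right) = 0^{2} \cdot 191 \left(-73\right) = 0 \cdot 191 \left(-73\right) = 0 \left(-73\right) = 0$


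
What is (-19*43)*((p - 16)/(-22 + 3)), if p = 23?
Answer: 301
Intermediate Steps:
(-19*43)*((p - 16)/(-22 + 3)) = (-19*43)*((23 - 16)/(-22 + 3)) = -5719/(-19) = -5719*(-1)/19 = -817*(-7/19) = 301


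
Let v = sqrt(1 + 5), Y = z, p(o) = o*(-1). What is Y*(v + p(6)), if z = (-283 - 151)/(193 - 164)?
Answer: 2604/29 - 434*sqrt(6)/29 ≈ 53.135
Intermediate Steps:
p(o) = -o
z = -434/29 ≈ -14.966
Y = -434/29 ≈ -14.966
v = sqrt(6) ≈ 2.4495
Y*(v + p(6)) = -434*(sqrt(6) - 1*6)/29 = -434*(sqrt(6) - 6)/29 = -434*(-6 + sqrt(6))/29 = 2604/29 - 434*sqrt(6)/29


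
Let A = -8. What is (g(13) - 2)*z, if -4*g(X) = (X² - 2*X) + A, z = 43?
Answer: -6149/4 ≈ -1537.3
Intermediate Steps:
g(X) = 2 + X/2 - X²/4 (g(X) = -((X² - 2*X) - 8)/4 = -(-8 + X² - 2*X)/4 = 2 + X/2 - X²/4)
(g(13) - 2)*z = ((2 + (½)*13 - ¼*13²) - 2)*43 = ((2 + 13/2 - ¼*169) - 2)*43 = ((2 + 13/2 - 169/4) - 2)*43 = (-135/4 - 2)*43 = -143/4*43 = -6149/4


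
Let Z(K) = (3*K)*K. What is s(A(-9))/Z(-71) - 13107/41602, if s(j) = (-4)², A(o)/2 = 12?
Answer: -197551529/629147046 ≈ -0.31400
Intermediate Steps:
A(o) = 24 (A(o) = 2*12 = 24)
s(j) = 16
Z(K) = 3*K²
s(A(-9))/Z(-71) - 13107/41602 = 16/((3*(-71)²)) - 13107/41602 = 16/((3*5041)) - 13107*1/41602 = 16/15123 - 13107/41602 = -197551529/629147046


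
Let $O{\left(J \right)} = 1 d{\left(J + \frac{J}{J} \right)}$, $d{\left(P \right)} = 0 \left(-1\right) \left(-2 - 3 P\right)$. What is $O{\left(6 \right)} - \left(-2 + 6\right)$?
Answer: $-4$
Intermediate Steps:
$d{\left(P \right)} = 0$ ($d{\left(P \right)} = 0 \left(-2 - 3 P\right) = 0$)
$O{\left(J \right)} = 0$ ($O{\left(J \right)} = 1 \cdot 0 = 0$)
$O{\left(6 \right)} - \left(-2 + 6\right) = 0 - \left(-2 + 6\right) = 0 - 4 = -4$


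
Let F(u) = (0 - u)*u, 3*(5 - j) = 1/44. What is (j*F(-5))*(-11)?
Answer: 16475/12 ≈ 1372.9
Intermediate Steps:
j = 659/132 (j = 5 - 1/(3*44) = 5 - 1/3*1/44 = 5 - 1/132 = 659/132 ≈ 4.9924)
F(u) = -u**2 (F(u) = (-u)*u = -u**2)
(j*F(-5))*(-11) = (659*(-1*(-5)**2)/132)*(-11) = (659*(-1*25)/132)*(-11) = ((659/132)*(-25))*(-11) = -16475/132*(-11) = 16475/12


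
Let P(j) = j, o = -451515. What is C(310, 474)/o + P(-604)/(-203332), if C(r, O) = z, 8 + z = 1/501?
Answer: 34361249096/11498882859495 ≈ 0.0029882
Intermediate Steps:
z = -4007/501 (z = -8 + 1/501 = -4007/501 ≈ -7.9980)
C(r, O) = -4007/501
C(310, 474)/o + P(-604)/(-203332) = -4007/501/(-451515) - 604/(-203332) = -4007/501*(-1/451515) - 604*(-1/203332) = 4007/226209015 + 151/50833 = 34361249096/11498882859495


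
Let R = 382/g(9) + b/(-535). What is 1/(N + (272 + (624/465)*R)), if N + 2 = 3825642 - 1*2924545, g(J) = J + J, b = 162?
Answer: 746325/672733677491 ≈ 1.1094e-6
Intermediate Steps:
g(J) = 2*J
R = 100727/4815 (R = 382/((2*9)) + 162/(-535) = 382/18 + 162*(-1/535) = 382*(1/18) - 162/535 = 191/9 - 162/535 = 100727/4815 ≈ 20.919)
N = 901095 (N = -2 + (3825642 - 1*2924545) = -2 + (3825642 - 2924545) = -2 + 901097 = 901095)
1/(N + (272 + (624/465)*R)) = 1/(901095 + (272 + (624/465)*(100727/4815))) = 1/(901095 + (272 + (624*(1/465))*(100727/4815))) = 1/(901095 + (272 + (208/155)*(100727/4815))) = 1/(901095 + (272 + 20951216/746325)) = 1/(901095 + 223951616/746325) = 1/(672733677491/746325) = 746325/672733677491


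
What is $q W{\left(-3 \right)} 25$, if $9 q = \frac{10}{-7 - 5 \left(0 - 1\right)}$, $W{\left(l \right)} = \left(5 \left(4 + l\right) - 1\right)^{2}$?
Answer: $- \frac{2000}{9} \approx -222.22$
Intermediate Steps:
$W{\left(l \right)} = \left(19 + 5 l\right)^{2}$ ($W{\left(l \right)} = \left(\left(20 + 5 l\right) - 1\right)^{2} = \left(19 + 5 l\right)^{2}$)
$q = - \frac{5}{9}$ ($q = \frac{10 \frac{1}{-7 - 5 \left(0 - 1\right)}}{9} = \frac{10 \frac{1}{-7 - 5 \left(-1\right)}}{9} = \frac{10 \frac{1}{-7 - -5}}{9} = \frac{10 \frac{1}{-7 + 5}}{9} = \frac{10 \frac{1}{-2}}{9} = \frac{10 \left(- \frac{1}{2}\right)}{9} = \frac{1}{9} \left(-5\right) = - \frac{5}{9} \approx -0.55556$)
$q W{\left(-3 \right)} 25 = - \frac{5 \left(19 + 5 \left(-3\right)\right)^{2}}{9} \cdot 25 = - \frac{5 \left(19 - 15\right)^{2}}{9} \cdot 25 = - \frac{5 \cdot 4^{2}}{9} \cdot 25 = \left(- \frac{5}{9}\right) 16 \cdot 25 = \left(- \frac{80}{9}\right) 25 = - \frac{2000}{9}$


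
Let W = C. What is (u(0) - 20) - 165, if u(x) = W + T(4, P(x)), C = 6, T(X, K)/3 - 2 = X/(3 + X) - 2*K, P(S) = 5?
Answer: -1409/7 ≈ -201.29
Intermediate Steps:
T(X, K) = 6 - 6*K + 3*X/(3 + X) (T(X, K) = 6 + 3*(X/(3 + X) - 2*K) = 6 + 3*(-2*K + X/(3 + X)) = 6 + (-6*K + 3*X/(3 + X)) = 6 - 6*K + 3*X/(3 + X))
W = 6
u(x) = -114/7 (u(x) = 6 + 3*(6 - 6*5 + 3*4 - 2*5*4)/(3 + 4) = 6 + 3*(6 - 30 + 12 - 40)/7 = 6 + 3*(⅐)*(-52) = 6 - 156/7 = -114/7)
(u(0) - 20) - 165 = (-114/7 - 20) - 165 = -254/7 - 165 = -1409/7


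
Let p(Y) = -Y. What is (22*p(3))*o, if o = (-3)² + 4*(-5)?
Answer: 726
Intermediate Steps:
o = -11 (o = 9 - 20 = -11)
(22*p(3))*o = (22*(-1*3))*(-11) = (22*(-3))*(-11) = -66*(-11) = 726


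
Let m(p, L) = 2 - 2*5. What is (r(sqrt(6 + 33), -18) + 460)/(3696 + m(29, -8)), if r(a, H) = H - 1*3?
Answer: 439/3688 ≈ 0.11903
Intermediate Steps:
m(p, L) = -8 (m(p, L) = 2 - 10 = -8)
r(a, H) = -3 + H (r(a, H) = H - 3 = -3 + H)
(r(sqrt(6 + 33), -18) + 460)/(3696 + m(29, -8)) = ((-3 - 18) + 460)/(3696 - 8) = (-21 + 460)/3688 = 439*(1/3688) = 439/3688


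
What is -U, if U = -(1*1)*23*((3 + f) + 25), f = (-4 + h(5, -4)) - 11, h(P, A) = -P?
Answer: 184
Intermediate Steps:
f = -20 (f = (-4 - 1*5) - 11 = (-4 - 5) - 11 = -9 - 11 = -20)
U = -184 (U = -(1*1)*23*((3 - 20) + 25) = -1*23*(-17 + 25) = -23*8 = -1*184 = -184)
-U = -1*(-184) = 184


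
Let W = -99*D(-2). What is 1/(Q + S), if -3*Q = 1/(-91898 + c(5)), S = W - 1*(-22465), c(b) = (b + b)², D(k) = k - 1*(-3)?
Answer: 275394/6159462205 ≈ 4.4711e-5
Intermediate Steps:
D(k) = 3 + k (D(k) = k + 3 = 3 + k)
c(b) = 4*b² (c(b) = (2*b)² = 4*b²)
W = -99 (W = -99*(3 - 2) = -99*1 = -99)
S = 22366 (S = -99 - 1*(-22465) = -99 + 22465 = 22366)
Q = 1/275394 (Q = -1/(3*(-91898 + 4*5²)) = -1/(3*(-91898 + 4*25)) = -1/(3*(-91898 + 100)) = -⅓/(-91798) = -⅓*(-1/91798) = 1/275394 ≈ 3.6312e-6)
1/(Q + S) = 1/(1/275394 + 22366) = 1/(6159462205/275394) = 275394/6159462205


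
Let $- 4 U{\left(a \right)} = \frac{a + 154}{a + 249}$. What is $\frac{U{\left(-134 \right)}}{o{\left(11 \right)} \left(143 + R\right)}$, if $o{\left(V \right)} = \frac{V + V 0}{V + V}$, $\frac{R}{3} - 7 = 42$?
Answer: $- \frac{1}{3335} \approx -0.00029985$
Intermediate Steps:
$U{\left(a \right)} = - \frac{154 + a}{4 \left(249 + a\right)}$ ($U{\left(a \right)} = - \frac{\left(a + 154\right) \frac{1}{a + 249}}{4} = - \frac{\left(154 + a\right) \frac{1}{249 + a}}{4} = - \frac{\frac{1}{249 + a} \left(154 + a\right)}{4} = - \frac{154 + a}{4 \left(249 + a\right)}$)
$R = 147$ ($R = 21 + 3 \cdot 42 = 21 + 126 = 147$)
$o{\left(V \right)} = \frac{1}{2}$ ($o{\left(V \right)} = \frac{V + 0}{2 V} = V \frac{1}{2 V} = \frac{1}{2}$)
$\frac{U{\left(-134 \right)}}{o{\left(11 \right)} \left(143 + R\right)} = \frac{\frac{1}{4} \frac{1}{249 - 134} \left(-154 - -134\right)}{\frac{1}{2} \left(143 + 147\right)} = \frac{\frac{1}{4} \cdot \frac{1}{115} \left(-154 + 134\right)}{\frac{1}{2} \cdot 290} = \frac{\frac{1}{4} \cdot \frac{1}{115} \left(-20\right)}{145} = \left(- \frac{1}{23}\right) \frac{1}{145} = - \frac{1}{3335}$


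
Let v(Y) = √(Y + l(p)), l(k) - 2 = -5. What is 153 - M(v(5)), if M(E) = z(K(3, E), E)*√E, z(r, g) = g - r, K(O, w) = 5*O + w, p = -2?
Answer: 153 + 15*2^(¼) ≈ 170.84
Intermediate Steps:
l(k) = -3 (l(k) = 2 - 5 = -3)
K(O, w) = w + 5*O
v(Y) = √(-3 + Y) (v(Y) = √(Y - 3) = √(-3 + Y))
M(E) = -15*√E (M(E) = (E - (E + 5*3))*√E = (E - (E + 15))*√E = (E - (15 + E))*√E = (E + (-15 - E))*√E = -15*√E)
153 - M(v(5)) = 153 - (-15)*√(√(-3 + 5)) = 153 - (-15)*√(√2) = 153 - (-15)*2^(¼) = 153 + 15*2^(¼)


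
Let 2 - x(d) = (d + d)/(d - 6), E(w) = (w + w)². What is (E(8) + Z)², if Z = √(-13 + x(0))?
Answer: (256 + I*√11)² ≈ 65525.0 + 1698.1*I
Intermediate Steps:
E(w) = 4*w² (E(w) = (2*w)² = 4*w²)
x(d) = 2 - 2*d/(-6 + d) (x(d) = 2 - (d + d)/(d - 6) = 2 - 2*d/(-6 + d))
Z = I*√11 (Z = √(-13 - 12/(-6 + 0)) = √(-13 - 12/(-6)) = √(-13 - 12*(-⅙)) = √(-13 + 2) = √(-11) = I*√11 ≈ 3.3166*I)
(E(8) + Z)² = (4*8² + I*√11)² = (4*64 + I*√11)² = (256 + I*√11)²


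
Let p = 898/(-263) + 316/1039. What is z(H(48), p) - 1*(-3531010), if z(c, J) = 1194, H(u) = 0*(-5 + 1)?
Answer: 3532204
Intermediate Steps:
H(u) = 0 (H(u) = 0*(-4) = 0)
p = -849914/273257 (p = 898*(-1/263) + 316*(1/1039) = -898/263 + 316/1039 = -849914/273257 ≈ -3.1103)
z(H(48), p) - 1*(-3531010) = 1194 - 1*(-3531010) = 1194 + 3531010 = 3532204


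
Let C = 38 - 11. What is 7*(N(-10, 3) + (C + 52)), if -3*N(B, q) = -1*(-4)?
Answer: 1631/3 ≈ 543.67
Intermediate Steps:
C = 27
N(B, q) = -4/3 (N(B, q) = -(-1)*(-4)/3 = -⅓*4 = -4/3)
7*(N(-10, 3) + (C + 52)) = 7*(-4/3 + (27 + 52)) = 7*(-4/3 + 79) = 7*(233/3) = 1631/3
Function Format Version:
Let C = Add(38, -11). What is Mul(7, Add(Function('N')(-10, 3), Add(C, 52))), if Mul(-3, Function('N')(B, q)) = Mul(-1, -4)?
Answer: Rational(1631, 3) ≈ 543.67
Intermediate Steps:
C = 27
Function('N')(B, q) = Rational(-4, 3) (Function('N')(B, q) = Mul(Rational(-1, 3), Mul(-1, -4)) = Mul(Rational(-1, 3), 4) = Rational(-4, 3))
Mul(7, Add(Function('N')(-10, 3), Add(C, 52))) = Mul(7, Add(Rational(-4, 3), Add(27, 52))) = Mul(7, Add(Rational(-4, 3), 79)) = Mul(7, Rational(233, 3)) = Rational(1631, 3)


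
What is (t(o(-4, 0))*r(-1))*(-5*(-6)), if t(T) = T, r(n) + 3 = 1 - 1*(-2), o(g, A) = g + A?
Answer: 0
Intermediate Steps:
o(g, A) = A + g
r(n) = 0 (r(n) = -3 + (1 - 1*(-2)) = -3 + (1 + 2) = -3 + 3 = 0)
(t(o(-4, 0))*r(-1))*(-5*(-6)) = ((0 - 4)*0)*(-5*(-6)) = -4*0*30 = 0*30 = 0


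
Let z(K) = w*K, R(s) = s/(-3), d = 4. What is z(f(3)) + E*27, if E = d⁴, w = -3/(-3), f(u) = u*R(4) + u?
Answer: 6911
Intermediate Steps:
R(s) = -s/3 (R(s) = s*(-⅓) = -s/3)
f(u) = -u/3 (f(u) = u*(-⅓*4) + u = u*(-4/3) + u = -4*u/3 + u = -u/3)
w = 1 (w = -3*(-⅓) = 1)
E = 256 (E = 4⁴ = 256)
z(K) = K (z(K) = 1*K = K)
z(f(3)) + E*27 = -⅓*3 + 256*27 = -1 + 6912 = 6911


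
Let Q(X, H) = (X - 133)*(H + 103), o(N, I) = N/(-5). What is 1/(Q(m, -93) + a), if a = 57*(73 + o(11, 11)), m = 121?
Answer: 5/19578 ≈ 0.00025539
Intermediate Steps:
o(N, I) = -N/5 (o(N, I) = N*(-1/5) = -N/5)
Q(X, H) = (-133 + X)*(103 + H)
a = 20178/5 (a = 57*(73 - 1/5*11) = 57*(73 - 11/5) = 57*(354/5) = 20178/5 ≈ 4035.6)
1/(Q(m, -93) + a) = 1/((-13699 - 133*(-93) + 103*121 - 93*121) + 20178/5) = 1/((-13699 + 12369 + 12463 - 11253) + 20178/5) = 1/(-120 + 20178/5) = 1/(19578/5) = 5/19578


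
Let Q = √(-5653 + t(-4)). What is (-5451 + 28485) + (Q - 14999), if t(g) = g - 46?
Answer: 8035 + I*√5703 ≈ 8035.0 + 75.518*I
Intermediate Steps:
t(g) = -46 + g
Q = I*√5703 (Q = √(-5653 + (-46 - 4)) = √(-5653 - 50) = √(-5703) = I*√5703 ≈ 75.518*I)
(-5451 + 28485) + (Q - 14999) = (-5451 + 28485) + (I*√5703 - 14999) = 23034 + (-14999 + I*√5703) = 8035 + I*√5703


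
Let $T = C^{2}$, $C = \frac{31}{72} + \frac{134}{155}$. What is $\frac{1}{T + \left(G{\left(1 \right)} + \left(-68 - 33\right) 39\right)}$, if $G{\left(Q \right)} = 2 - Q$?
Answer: $- \frac{124545600}{490251683591} \approx -0.00025404$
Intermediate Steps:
$C = \frac{14453}{11160}$ ($C = 31 \cdot \frac{1}{72} + 134 \cdot \frac{1}{155} = \frac{31}{72} + \frac{134}{155} = \frac{14453}{11160} \approx 1.2951$)
$T = \frac{208889209}{124545600}$ ($T = \left(\frac{14453}{11160}\right)^{2} = \frac{208889209}{124545600} \approx 1.6772$)
$\frac{1}{T + \left(G{\left(1 \right)} + \left(-68 - 33\right) 39\right)} = \frac{1}{\frac{208889209}{124545600} + \left(\left(2 - 1\right) + \left(-68 - 33\right) 39\right)} = \frac{1}{\frac{208889209}{124545600} + \left(1 - 3939\right)} = \frac{1}{\frac{208889209}{124545600} - 3938} = \frac{1}{- \frac{490251683591}{124545600}} = - \frac{124545600}{490251683591}$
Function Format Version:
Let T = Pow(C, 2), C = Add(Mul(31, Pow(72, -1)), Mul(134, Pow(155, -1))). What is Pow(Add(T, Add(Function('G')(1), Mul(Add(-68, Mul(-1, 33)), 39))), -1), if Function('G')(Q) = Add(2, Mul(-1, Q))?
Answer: Rational(-124545600, 490251683591) ≈ -0.00025404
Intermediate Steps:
C = Rational(14453, 11160) (C = Add(Mul(31, Rational(1, 72)), Mul(134, Rational(1, 155))) = Add(Rational(31, 72), Rational(134, 155)) = Rational(14453, 11160) ≈ 1.2951)
T = Rational(208889209, 124545600) (T = Pow(Rational(14453, 11160), 2) = Rational(208889209, 124545600) ≈ 1.6772)
Pow(Add(T, Add(Function('G')(1), Mul(Add(-68, Mul(-1, 33)), 39))), -1) = Pow(Add(Rational(208889209, 124545600), Add(Add(2, Mul(-1, 1)), Mul(Add(-68, Mul(-1, 33)), 39))), -1) = Pow(Add(Rational(208889209, 124545600), Add(Add(2, -1), Mul(Add(-68, -33), 39))), -1) = Pow(Add(Rational(208889209, 124545600), Add(1, Mul(-101, 39))), -1) = Pow(Add(Rational(208889209, 124545600), Add(1, -3939)), -1) = Pow(Add(Rational(208889209, 124545600), -3938), -1) = Pow(Rational(-490251683591, 124545600), -1) = Rational(-124545600, 490251683591)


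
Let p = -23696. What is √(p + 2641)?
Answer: I*√21055 ≈ 145.1*I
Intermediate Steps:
√(p + 2641) = √(-23696 + 2641) = √(-21055) = I*√21055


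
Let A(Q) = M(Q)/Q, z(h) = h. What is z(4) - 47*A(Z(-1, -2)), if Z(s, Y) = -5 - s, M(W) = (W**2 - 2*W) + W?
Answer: 239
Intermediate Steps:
M(W) = W**2 - W
A(Q) = -1 + Q (A(Q) = (Q*(-1 + Q))/Q = -1 + Q)
z(4) - 47*A(Z(-1, -2)) = 4 - 47*(-1 + (-5 - 1*(-1))) = 4 - 47*(-1 + (-5 + 1)) = 4 - 47*(-1 - 4) = 4 - 47*(-5) = 4 + 235 = 239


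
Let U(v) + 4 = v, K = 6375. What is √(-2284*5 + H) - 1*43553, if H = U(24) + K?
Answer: -43553 + 5*I*√201 ≈ -43553.0 + 70.887*I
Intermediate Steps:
U(v) = -4 + v
H = 6395 (H = (-4 + 24) + 6375 = 20 + 6375 = 6395)
√(-2284*5 + H) - 1*43553 = √(-2284*5 + 6395) - 1*43553 = √(-11420 + 6395) - 43553 = √(-5025) - 43553 = 5*I*√201 - 43553 = -43553 + 5*I*√201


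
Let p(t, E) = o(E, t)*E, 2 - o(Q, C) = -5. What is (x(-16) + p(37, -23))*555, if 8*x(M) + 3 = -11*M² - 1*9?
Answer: -571095/2 ≈ -2.8555e+5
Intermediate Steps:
o(Q, C) = 7 (o(Q, C) = 2 - 1*(-5) = 2 + 5 = 7)
p(t, E) = 7*E
x(M) = -3/2 - 11*M²/8 (x(M) = -3/8 + (-11*M² - 1*9)/8 = -3/8 + (-11*M² - 9)/8 = -3/8 + (-9 - 11*M²)/8 = -3/8 + (-9/8 - 11*M²/8) = -3/2 - 11*M²/8)
(x(-16) + p(37, -23))*555 = ((-3/2 - 11/8*(-16)²) + 7*(-23))*555 = ((-3/2 - 11/8*256) - 161)*555 = ((-3/2 - 352) - 161)*555 = (-707/2 - 161)*555 = -1029/2*555 = -571095/2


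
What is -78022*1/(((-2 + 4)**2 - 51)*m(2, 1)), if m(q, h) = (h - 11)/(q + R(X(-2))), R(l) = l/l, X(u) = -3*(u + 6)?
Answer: -117033/235 ≈ -498.01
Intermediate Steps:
X(u) = -18 - 3*u (X(u) = -3*(6 + u) = -18 - 3*u)
R(l) = 1
m(q, h) = (-11 + h)/(1 + q) (m(q, h) = (h - 11)/(q + 1) = (-11 + h)/(1 + q))
-78022*1/(((-2 + 4)**2 - 51)*m(2, 1)) = -78022*(1 + 2)/((-11 + 1)*((-2 + 4)**2 - 51)) = -78022*(-3/(10*(2**2 - 51))) = -78022*(-3/(10*(4 - 51))) = -78022/((-10/3*(-47))) = -78022/470/3 = -78022*3/470 = -117033/235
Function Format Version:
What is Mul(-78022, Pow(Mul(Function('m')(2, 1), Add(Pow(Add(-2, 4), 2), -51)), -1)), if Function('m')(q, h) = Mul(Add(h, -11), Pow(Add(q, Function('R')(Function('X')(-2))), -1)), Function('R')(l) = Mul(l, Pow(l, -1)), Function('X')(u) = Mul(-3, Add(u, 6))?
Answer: Rational(-117033, 235) ≈ -498.01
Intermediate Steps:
Function('X')(u) = Add(-18, Mul(-3, u)) (Function('X')(u) = Mul(-3, Add(6, u)) = Add(-18, Mul(-3, u)))
Function('R')(l) = 1
Function('m')(q, h) = Mul(Pow(Add(1, q), -1), Add(-11, h)) (Function('m')(q, h) = Mul(Add(h, -11), Pow(Add(q, 1), -1)) = Mul(Add(-11, h), Pow(Add(1, q), -1)) = Mul(Pow(Add(1, q), -1), Add(-11, h)))
Mul(-78022, Pow(Mul(Function('m')(2, 1), Add(Pow(Add(-2, 4), 2), -51)), -1)) = Mul(-78022, Pow(Mul(Mul(Pow(Add(1, 2), -1), Add(-11, 1)), Add(Pow(Add(-2, 4), 2), -51)), -1)) = Mul(-78022, Pow(Mul(Mul(Pow(3, -1), -10), Add(Pow(2, 2), -51)), -1)) = Mul(-78022, Pow(Mul(Mul(Rational(1, 3), -10), Add(4, -51)), -1)) = Mul(-78022, Pow(Mul(Rational(-10, 3), -47), -1)) = Mul(-78022, Pow(Rational(470, 3), -1)) = Mul(-78022, Rational(3, 470)) = Rational(-117033, 235)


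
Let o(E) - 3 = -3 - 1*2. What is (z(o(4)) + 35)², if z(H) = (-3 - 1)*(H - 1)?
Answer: 2209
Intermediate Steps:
o(E) = -2 (o(E) = 3 + (-3 - 1*2) = 3 + (-3 - 2) = 3 - 5 = -2)
z(H) = 4 - 4*H (z(H) = -4*(-1 + H) = 4 - 4*H)
(z(o(4)) + 35)² = ((4 - 4*(-2)) + 35)² = ((4 + 8) + 35)² = (12 + 35)² = 47² = 2209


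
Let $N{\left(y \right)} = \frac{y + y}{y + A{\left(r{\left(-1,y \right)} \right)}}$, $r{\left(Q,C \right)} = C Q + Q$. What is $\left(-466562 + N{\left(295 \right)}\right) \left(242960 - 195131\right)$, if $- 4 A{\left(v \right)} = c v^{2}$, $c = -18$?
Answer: $- \frac{8804839082533056}{394567} \approx -2.2315 \cdot 10^{10}$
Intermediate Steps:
$r{\left(Q,C \right)} = Q + C Q$
$A{\left(v \right)} = \frac{9 v^{2}}{2}$ ($A{\left(v \right)} = - \frac{\left(-18\right) v^{2}}{4} = \frac{9 v^{2}}{2}$)
$N{\left(y \right)} = \frac{2 y}{y + \frac{9 \left(-1 - y\right)^{2}}{2}}$ ($N{\left(y \right)} = \frac{y + y}{y + \frac{9 \left(- (1 + y)\right)^{2}}{2}} = \frac{2 y}{y + \frac{9 \left(-1 - y\right)^{2}}{2}}$)
$\left(-466562 + N{\left(295 \right)}\right) \left(242960 - 195131\right) = \left(-466562 + 4 \cdot 295 \frac{1}{2 \cdot 295 + 9 \left(1 + 295\right)^{2}}\right) \left(242960 - 195131\right) = \left(-466562 + 4 \cdot 295 \frac{1}{590 + 9 \cdot 296^{2}}\right) 47829 = \left(-466562 + 4 \cdot 295 \frac{1}{590 + 9 \cdot 87616}\right) 47829 = \left(-466562 + 4 \cdot 295 \frac{1}{590 + 788544}\right) 47829 = \left(-466562 + 4 \cdot 295 \cdot \frac{1}{789134}\right) 47829 = \left(-466562 + \frac{590}{394567}\right) 47829 = \left(- \frac{184089968064}{394567}\right) 47829 = - \frac{8804839082533056}{394567}$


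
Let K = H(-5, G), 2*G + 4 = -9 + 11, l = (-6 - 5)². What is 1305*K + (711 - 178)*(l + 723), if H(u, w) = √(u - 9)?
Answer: 449852 + 1305*I*√14 ≈ 4.4985e+5 + 4882.9*I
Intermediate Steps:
l = 121 (l = (-11)² = 121)
G = -1 (G = -2 + (-9 + 11)/2 = -2 + (½)*2 = -2 + 1 = -1)
H(u, w) = √(-9 + u)
K = I*√14 (K = √(-9 - 5) = √(-14) = I*√14 ≈ 3.7417*I)
1305*K + (711 - 178)*(l + 723) = 1305*(I*√14) + (711 - 178)*(121 + 723) = 1305*I*√14 + 533*844 = 1305*I*√14 + 449852 = 449852 + 1305*I*√14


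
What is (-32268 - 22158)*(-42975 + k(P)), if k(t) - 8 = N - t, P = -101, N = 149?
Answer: 2324915442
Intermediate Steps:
k(t) = 157 - t (k(t) = 8 + (149 - t) = 157 - t)
(-32268 - 22158)*(-42975 + k(P)) = (-32268 - 22158)*(-42975 + (157 - 1*(-101))) = -54426*(-42975 + (157 + 101)) = -54426*(-42975 + 258) = -54426*(-42717) = 2324915442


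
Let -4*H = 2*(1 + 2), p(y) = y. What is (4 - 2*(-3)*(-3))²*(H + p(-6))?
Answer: -1470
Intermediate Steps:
H = -3/2 (H = -(1 + 2)/2 = -3/2 ≈ -1.5000)
(4 - 2*(-3)*(-3))²*(H + p(-6)) = (4 - 2*(-3)*(-3))²*(-3/2 - 6) = (4 + 6*(-3))²*(-15/2) = (4 - 18)²*(-15/2) = (-14)²*(-15/2) = 196*(-15/2) = -1470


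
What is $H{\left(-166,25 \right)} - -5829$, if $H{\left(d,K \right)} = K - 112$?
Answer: $5742$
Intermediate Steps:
$H{\left(d,K \right)} = -112 + K$ ($H{\left(d,K \right)} = K - 112 = -112 + K$)
$H{\left(-166,25 \right)} - -5829 = \left(-112 + 25\right) - -5829 = -87 + 5829 = 5742$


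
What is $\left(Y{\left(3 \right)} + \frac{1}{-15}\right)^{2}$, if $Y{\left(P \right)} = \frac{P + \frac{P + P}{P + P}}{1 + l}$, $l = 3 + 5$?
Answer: $\frac{289}{2025} \approx 0.14272$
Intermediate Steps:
$l = 8$
$Y{\left(P \right)} = \frac{1}{9} + \frac{P}{9}$ ($Y{\left(P \right)} = \frac{P + \frac{P + P}{P + P}}{1 + 8} = \frac{P + \frac{2 P}{2 P}}{9} = \left(P + 2 P \frac{1}{2 P}\right) \frac{1}{9} = \left(P + 1\right) \frac{1}{9} = \left(1 + P\right) \frac{1}{9} = \frac{1}{9} + \frac{P}{9}$)
$\left(Y{\left(3 \right)} + \frac{1}{-15}\right)^{2} = \left(\left(\frac{1}{9} + \frac{1}{9} \cdot 3\right) + \frac{1}{-15}\right)^{2} = \left(\left(\frac{1}{9} + \frac{1}{3}\right) - \frac{1}{15}\right)^{2} = \left(\frac{4}{9} - \frac{1}{15}\right)^{2} = \left(\frac{17}{45}\right)^{2} = \frac{289}{2025}$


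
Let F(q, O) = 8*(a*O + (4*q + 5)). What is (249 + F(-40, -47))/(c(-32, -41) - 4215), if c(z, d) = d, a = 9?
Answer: 625/608 ≈ 1.0280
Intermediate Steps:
F(q, O) = 40 + 32*q + 72*O (F(q, O) = 8*(9*O + (4*q + 5)) = 8*(9*O + (5 + 4*q)) = 8*(5 + 4*q + 9*O) = 40 + 32*q + 72*O)
(249 + F(-40, -47))/(c(-32, -41) - 4215) = (249 + (40 + 32*(-40) + 72*(-47)))/(-41 - 4215) = (249 + (40 - 1280 - 3384))/(-4256) = (249 - 4624)*(-1/4256) = -4375*(-1/4256) = 625/608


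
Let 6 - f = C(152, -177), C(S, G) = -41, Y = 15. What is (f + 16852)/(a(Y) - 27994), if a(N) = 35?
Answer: -16899/27959 ≈ -0.60442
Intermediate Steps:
f = 47 (f = 6 - 1*(-41) = 6 + 41 = 47)
(f + 16852)/(a(Y) - 27994) = (47 + 16852)/(35 - 27994) = 16899/(-27959) = 16899*(-1/27959) = -16899/27959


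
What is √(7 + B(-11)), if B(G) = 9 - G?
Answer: 3*√3 ≈ 5.1962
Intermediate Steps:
√(7 + B(-11)) = √(7 + (9 - 1*(-11))) = √(7 + (9 + 11)) = √(7 + 20) = √27 = 3*√3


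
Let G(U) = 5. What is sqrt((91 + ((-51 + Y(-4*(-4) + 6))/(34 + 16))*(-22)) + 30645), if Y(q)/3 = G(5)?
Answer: 2*sqrt(192199)/5 ≈ 175.36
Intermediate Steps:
Y(q) = 15 (Y(q) = 3*5 = 15)
sqrt((91 + ((-51 + Y(-4*(-4) + 6))/(34 + 16))*(-22)) + 30645) = sqrt((91 + ((-51 + 15)/(34 + 16))*(-22)) + 30645) = sqrt((91 - 36/50*(-22)) + 30645) = sqrt((91 - 36*1/50*(-22)) + 30645) = sqrt((91 - 18/25*(-22)) + 30645) = sqrt((91 + 396/25) + 30645) = sqrt(2671/25 + 30645) = sqrt(768796/25) = 2*sqrt(192199)/5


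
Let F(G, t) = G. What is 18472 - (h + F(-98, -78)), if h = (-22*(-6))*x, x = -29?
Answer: 22398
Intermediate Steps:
h = -3828 (h = -22*(-6)*(-29) = 132*(-29) = -3828)
18472 - (h + F(-98, -78)) = 18472 - (-3828 - 98) = 18472 - 1*(-3926) = 18472 + 3926 = 22398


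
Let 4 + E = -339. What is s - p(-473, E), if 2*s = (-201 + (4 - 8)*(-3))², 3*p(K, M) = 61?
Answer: 107041/6 ≈ 17840.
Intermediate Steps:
E = -343 (E = -4 - 339 = -343)
p(K, M) = 61/3 (p(K, M) = (⅓)*61 = 61/3)
s = 35721/2 (s = (-201 + (4 - 8)*(-3))²/2 = (-201 - 4*(-3))²/2 = (-201 + 12)²/2 = (½)*(-189)² = (½)*35721 = 35721/2 ≈ 17861.)
s - p(-473, E) = 35721/2 - 1*61/3 = 35721/2 - 61/3 = 107041/6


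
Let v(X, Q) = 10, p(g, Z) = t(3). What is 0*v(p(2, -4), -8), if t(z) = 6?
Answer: 0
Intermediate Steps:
p(g, Z) = 6
0*v(p(2, -4), -8) = 0*10 = 0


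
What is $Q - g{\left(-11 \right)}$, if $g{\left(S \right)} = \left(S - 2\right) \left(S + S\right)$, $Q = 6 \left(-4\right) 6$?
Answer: $-430$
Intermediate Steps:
$Q = -144$ ($Q = \left(-24\right) 6 = -144$)
$g{\left(S \right)} = 2 S \left(-2 + S\right)$ ($g{\left(S \right)} = \left(-2 + S\right) 2 S = 2 S \left(-2 + S\right)$)
$Q - g{\left(-11 \right)} = -144 - 2 \left(-11\right) \left(-2 - 11\right) = -144 - 2 \left(-11\right) \left(-13\right) = -144 - 286 = -430$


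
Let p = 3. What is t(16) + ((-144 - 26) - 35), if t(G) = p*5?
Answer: -190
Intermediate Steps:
t(G) = 15 (t(G) = 3*5 = 15)
t(16) + ((-144 - 26) - 35) = 15 + ((-144 - 26) - 35) = 15 + (-170 - 35) = 15 - 205 = -190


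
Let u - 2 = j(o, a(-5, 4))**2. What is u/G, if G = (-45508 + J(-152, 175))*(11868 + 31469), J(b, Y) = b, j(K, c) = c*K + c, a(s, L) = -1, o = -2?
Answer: -1/659589140 ≈ -1.5161e-9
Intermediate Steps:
j(K, c) = c + K*c (j(K, c) = K*c + c = c + K*c)
u = 3 (u = 2 + (-(1 - 2))**2 = 2 + (-1*(-1))**2 = 2 + 1**2 = 2 + 1 = 3)
G = -1978767420 (G = (-45508 - 152)*(11868 + 31469) = -45660*43337 = -1978767420)
u/G = 3/(-1978767420) = 3*(-1/1978767420) = -1/659589140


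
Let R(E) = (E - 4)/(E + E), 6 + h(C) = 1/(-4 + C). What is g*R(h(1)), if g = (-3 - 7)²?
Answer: 1550/19 ≈ 81.579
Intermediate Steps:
h(C) = -6 + 1/(-4 + C)
g = 100 (g = (-10)² = 100)
R(E) = (-4 + E)/(2*E) (R(E) = (-4 + E)/((2*E)) = (-4 + E)*(1/(2*E)) = (-4 + E)/(2*E))
g*R(h(1)) = 100*((-4 + (25 - 6*1)/(-4 + 1))/(2*(((25 - 6*1)/(-4 + 1))))) = 100*((-4 + (25 - 6)/(-3))/(2*(((25 - 6)/(-3))))) = 100*((-4 - ⅓*19)/(2*((-⅓*19)))) = 100*((-4 - 19/3)/(2*(-19/3))) = 100*((½)*(-3/19)*(-31/3)) = 100*(31/38) = 1550/19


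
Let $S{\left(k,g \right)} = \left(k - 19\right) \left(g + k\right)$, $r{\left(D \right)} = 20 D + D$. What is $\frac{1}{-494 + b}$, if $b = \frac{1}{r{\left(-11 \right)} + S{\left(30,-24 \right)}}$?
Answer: $- \frac{165}{81511} \approx -0.0020243$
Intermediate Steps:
$r{\left(D \right)} = 21 D$
$S{\left(k,g \right)} = \left(-19 + k\right) \left(g + k\right)$
$b = - \frac{1}{165}$ ($b = \frac{1}{21 \left(-11\right) - \left(834 - 900\right)} = \frac{1}{-231 + \left(900 + 456 - 570 - 720\right)} = \frac{1}{-231 + 66} = \frac{1}{-165} = - \frac{1}{165} \approx -0.0060606$)
$\frac{1}{-494 + b} = \frac{1}{-494 - \frac{1}{165}} = \frac{1}{- \frac{81511}{165}} = - \frac{165}{81511}$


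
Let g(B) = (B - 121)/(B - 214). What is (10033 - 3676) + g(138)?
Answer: 483115/76 ≈ 6356.8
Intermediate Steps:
g(B) = (-121 + B)/(-214 + B)
(10033 - 3676) + g(138) = (10033 - 3676) + (-121 + 138)/(-214 + 138) = 6357 + 17/(-76) = 6357 - 1/76*17 = 6357 - 17/76 = 483115/76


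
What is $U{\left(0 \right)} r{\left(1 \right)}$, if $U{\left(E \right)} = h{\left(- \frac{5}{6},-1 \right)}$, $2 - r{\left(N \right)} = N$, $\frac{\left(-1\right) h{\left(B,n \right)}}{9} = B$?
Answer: $\frac{15}{2} \approx 7.5$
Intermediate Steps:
$h{\left(B,n \right)} = - 9 B$
$r{\left(N \right)} = 2 - N$
$U{\left(E \right)} = \frac{15}{2}$ ($U{\left(E \right)} = - 9 \left(- \frac{5}{6}\right) = - 9 \left(\left(-5\right) \frac{1}{6}\right) = \left(-9\right) \left(- \frac{5}{6}\right) = \frac{15}{2}$)
$U{\left(0 \right)} r{\left(1 \right)} = \frac{15 \left(2 - 1\right)}{2} = \frac{15}{2} \cdot 1 = \frac{15}{2}$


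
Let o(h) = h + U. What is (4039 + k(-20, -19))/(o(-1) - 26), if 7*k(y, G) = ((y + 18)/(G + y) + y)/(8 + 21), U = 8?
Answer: -31975985/150423 ≈ -212.57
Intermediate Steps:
o(h) = 8 + h (o(h) = h + 8 = 8 + h)
k(y, G) = y/203 + (18 + y)/(203*(G + y)) (k(y, G) = (((y + 18)/(G + y) + y)/(8 + 21))/7 = (((18 + y)/(G + y) + y)/29)/7 = (((18 + y)/(G + y) + y)*(1/29))/7 = ((y + (18 + y)/(G + y))*(1/29))/7 = (y/29 + (18 + y)/(29*(G + y)))/7 = y/203 + (18 + y)/(203*(G + y)))
(4039 + k(-20, -19))/(o(-1) - 26) = (4039 + (18 - 20 + (-20)**2 - 19*(-20))/(203*(-19 - 20)))/((8 - 1) - 26) = (4039 + (1/203)*(18 - 20 + 400 + 380)/(-39))/(7 - 26) = (4039 + (1/203)*(-1/39)*778)/(-19) = (4039 - 778/7917)*(-1/19) = (31975985/7917)*(-1/19) = -31975985/150423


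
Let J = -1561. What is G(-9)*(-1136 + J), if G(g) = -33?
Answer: 89001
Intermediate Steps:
G(-9)*(-1136 + J) = -33*(-1136 - 1561) = -33*(-2697) = 89001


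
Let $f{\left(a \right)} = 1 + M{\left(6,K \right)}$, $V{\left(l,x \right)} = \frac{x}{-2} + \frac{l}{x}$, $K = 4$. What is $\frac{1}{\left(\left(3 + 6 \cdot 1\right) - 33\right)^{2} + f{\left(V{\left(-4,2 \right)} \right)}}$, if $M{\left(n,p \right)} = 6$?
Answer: $\frac{1}{583} \approx 0.0017153$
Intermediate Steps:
$V{\left(l,x \right)} = - \frac{x}{2} + \frac{l}{x}$ ($V{\left(l,x \right)} = x \left(- \frac{1}{2}\right) + \frac{l}{x} = - \frac{x}{2} + \frac{l}{x}$)
$f{\left(a \right)} = 7$ ($f{\left(a \right)} = 1 + 6 = 7$)
$\frac{1}{\left(\left(3 + 6 \cdot 1\right) - 33\right)^{2} + f{\left(V{\left(-4,2 \right)} \right)}} = \frac{1}{\left(\left(3 + 6 \cdot 1\right) - 33\right)^{2} + 7} = \frac{1}{\left(\left(3 + 6\right) - 33\right)^{2} + 7} = \frac{1}{\left(9 - 33\right)^{2} + 7} = \frac{1}{\left(-24\right)^{2} + 7} = \frac{1}{576 + 7} = \frac{1}{583}$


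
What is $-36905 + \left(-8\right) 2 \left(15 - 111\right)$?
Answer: $-35369$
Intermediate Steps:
$-36905 + \left(-8\right) 2 \left(15 - 111\right) = -36905 - 16 \left(15 - 111\right) = -36905 - -1536 = -36905 + 1536 = -35369$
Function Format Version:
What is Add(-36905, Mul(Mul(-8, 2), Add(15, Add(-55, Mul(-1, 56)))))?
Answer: -35369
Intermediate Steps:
Add(-36905, Mul(Mul(-8, 2), Add(15, Add(-55, Mul(-1, 56))))) = Add(-36905, Mul(-16, Add(15, Add(-55, -56)))) = Add(-36905, Mul(-16, Add(15, -111))) = Add(-36905, Mul(-16, -96)) = Add(-36905, 1536) = -35369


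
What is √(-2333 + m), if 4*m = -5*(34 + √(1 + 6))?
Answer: √(-9502 - 5*√7)/2 ≈ 48.773*I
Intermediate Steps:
m = -85/2 - 5*√7/4 (m = (-5*(34 + √(1 + 6)))/4 = (-5*(34 + √7))/4 = (-170 - 5*√7)/4 = -85/2 - 5*√7/4 ≈ -45.807)
√(-2333 + m) = √(-2333 + (-85/2 - 5*√7/4)) = √(-4751/2 - 5*√7/4)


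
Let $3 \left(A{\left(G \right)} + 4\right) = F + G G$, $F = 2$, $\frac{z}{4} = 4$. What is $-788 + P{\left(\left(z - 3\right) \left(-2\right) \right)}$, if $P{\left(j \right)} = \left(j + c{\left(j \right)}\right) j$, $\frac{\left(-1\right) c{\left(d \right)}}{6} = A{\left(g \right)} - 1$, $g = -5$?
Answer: $512$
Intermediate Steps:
$z = 16$ ($z = 4 \cdot 4 = 16$)
$A{\left(G \right)} = - \frac{10}{3} + \frac{G^{2}}{3}$ ($A{\left(G \right)} = -4 + \frac{2 + G G}{3} = -4 + \frac{2 + G^{2}}{3} = -4 + \left(\frac{2}{3} + \frac{G^{2}}{3}\right) = - \frac{10}{3} + \frac{G^{2}}{3}$)
$c{\left(d \right)} = -24$ ($c{\left(d \right)} = - 6 \left(\left(- \frac{10}{3} + \frac{\left(-5\right)^{2}}{3}\right) - 1\right) = - 6 \left(\left(- \frac{10}{3} + \frac{1}{3} \cdot 25\right) - 1\right) = - 6 \left(\left(- \frac{10}{3} + \frac{25}{3}\right) - 1\right) = - 6 \left(5 - 1\right) = \left(-6\right) 4 = -24$)
$P{\left(j \right)} = j \left(-24 + j\right)$ ($P{\left(j \right)} = \left(j - 24\right) j = \left(-24 + j\right) j = j \left(-24 + j\right)$)
$-788 + P{\left(\left(z - 3\right) \left(-2\right) \right)} = -788 + \left(16 - 3\right) \left(-2\right) \left(-24 + \left(16 - 3\right) \left(-2\right)\right) = -788 + 13 \left(-2\right) \left(-24 + 13 \left(-2\right)\right) = -788 - 26 \left(-24 - 26\right) = -788 - -1300 = -788 + 1300 = 512$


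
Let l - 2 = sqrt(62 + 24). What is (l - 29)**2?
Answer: (27 - sqrt(86))**2 ≈ 314.22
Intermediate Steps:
l = 2 + sqrt(86) (l = 2 + sqrt(62 + 24) = 2 + sqrt(86) ≈ 11.274)
(l - 29)**2 = ((2 + sqrt(86)) - 29)**2 = (-27 + sqrt(86))**2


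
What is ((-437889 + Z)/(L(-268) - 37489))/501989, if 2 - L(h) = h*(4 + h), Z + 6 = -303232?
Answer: 741127/54334787371 ≈ 1.3640e-5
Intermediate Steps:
Z = -303238 (Z = -6 - 303232 = -303238)
L(h) = 2 - h*(4 + h)
((-437889 + Z)/(L(-268) - 37489))/501989 = ((-437889 - 303238)/((2 - 1*(-268)² - 4*(-268)) - 37489))/501989 = -741127/((2 - 1*71824 + 1072) - 37489)*(1/501989) = -741127/((2 - 71824 + 1072) - 37489)*(1/501989) = -741127/(-70750 - 37489)*(1/501989) = -741127/(-108239)*(1/501989) = -741127*(-1/108239)*(1/501989) = (741127/108239)*(1/501989) = 741127/54334787371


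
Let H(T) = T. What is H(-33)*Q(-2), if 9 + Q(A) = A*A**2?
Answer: 561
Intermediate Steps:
Q(A) = -9 + A**3 (Q(A) = -9 + A*A**2 = -9 + A**3)
H(-33)*Q(-2) = -33*(-9 + (-2)**3) = -33*(-9 - 8) = -33*(-17) = 561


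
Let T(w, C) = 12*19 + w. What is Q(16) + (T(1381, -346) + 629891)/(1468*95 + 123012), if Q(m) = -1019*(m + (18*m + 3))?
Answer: -20527317919/65618 ≈ -3.1283e+5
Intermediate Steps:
T(w, C) = 228 + w
Q(m) = -3057 - 19361*m (Q(m) = -1019*(m + (3 + 18*m)) = -1019*(3 + 19*m) = -3057 - 19361*m)
Q(16) + (T(1381, -346) + 629891)/(1468*95 + 123012) = (-3057 - 19361*16) + ((228 + 1381) + 629891)/(1468*95 + 123012) = (-3057 - 309776) + (1609 + 629891)/(139460 + 123012) = -312833 + 631500/262472 = -312833 + 631500*(1/262472) = -312833 + 157875/65618 = -20527317919/65618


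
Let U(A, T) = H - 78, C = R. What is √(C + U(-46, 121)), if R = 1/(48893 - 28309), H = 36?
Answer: I*√4448855942/10292 ≈ 6.4807*I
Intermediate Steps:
R = 1/20584 ≈ 4.8581e-5
C = 1/20584 ≈ 4.8581e-5
U(A, T) = -42 (U(A, T) = 36 - 78 = -42)
√(C + U(-46, 121)) = √(1/20584 - 42) = √(-864527/20584) = I*√4448855942/10292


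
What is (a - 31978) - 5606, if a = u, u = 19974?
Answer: -17610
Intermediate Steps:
a = 19974
(a - 31978) - 5606 = (19974 - 31978) - 5606 = -12004 - 5606 = -17610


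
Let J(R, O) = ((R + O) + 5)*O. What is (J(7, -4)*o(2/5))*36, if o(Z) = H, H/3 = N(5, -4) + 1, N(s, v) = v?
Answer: 10368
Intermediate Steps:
J(R, O) = O*(5 + O + R) (J(R, O) = ((O + R) + 5)*O = (5 + O + R)*O = O*(5 + O + R))
H = -9 (H = 3*(-4 + 1) = 3*(-3) = -9)
o(Z) = -9
(J(7, -4)*o(2/5))*36 = (-4*(5 - 4 + 7)*(-9))*36 = (-4*8*(-9))*36 = -32*(-9)*36 = 288*36 = 10368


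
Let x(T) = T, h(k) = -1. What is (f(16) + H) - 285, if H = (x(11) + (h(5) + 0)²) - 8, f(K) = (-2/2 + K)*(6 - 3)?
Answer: -236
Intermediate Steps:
f(K) = -3 + 3*K (f(K) = (-2*½ + K)*3 = (-1 + K)*3 = -3 + 3*K)
H = 4 (H = (11 + (-1 + 0)²) - 8 = (11 + (-1)²) - 8 = (11 + 1) - 8 = 12 - 8 = 4)
(f(16) + H) - 285 = ((-3 + 3*16) + 4) - 285 = ((-3 + 48) + 4) - 285 = (45 + 4) - 285 = 49 - 285 = -236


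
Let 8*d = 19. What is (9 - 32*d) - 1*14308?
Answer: -14375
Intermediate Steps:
d = 19/8 (d = (⅛)*19 = 19/8 ≈ 2.3750)
(9 - 32*d) - 1*14308 = (9 - 32*19/8) - 1*14308 = (9 - 76) - 14308 = -67 - 14308 = -14375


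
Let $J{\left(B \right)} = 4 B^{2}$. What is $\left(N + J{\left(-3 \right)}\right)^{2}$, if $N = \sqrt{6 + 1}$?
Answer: $\left(36 + \sqrt{7}\right)^{2} \approx 1493.5$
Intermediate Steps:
$N = \sqrt{7} \approx 2.6458$
$\left(N + J{\left(-3 \right)}\right)^{2} = \left(\sqrt{7} + 4 \left(-3\right)^{2}\right)^{2} = \left(\sqrt{7} + 4 \cdot 9\right)^{2} = \left(\sqrt{7} + 36\right)^{2} = \left(36 + \sqrt{7}\right)^{2}$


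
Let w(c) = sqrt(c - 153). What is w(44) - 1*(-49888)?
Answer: 49888 + I*sqrt(109) ≈ 49888.0 + 10.44*I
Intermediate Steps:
w(c) = sqrt(-153 + c)
w(44) - 1*(-49888) = sqrt(-153 + 44) - 1*(-49888) = sqrt(-109) + 49888 = I*sqrt(109) + 49888 = 49888 + I*sqrt(109)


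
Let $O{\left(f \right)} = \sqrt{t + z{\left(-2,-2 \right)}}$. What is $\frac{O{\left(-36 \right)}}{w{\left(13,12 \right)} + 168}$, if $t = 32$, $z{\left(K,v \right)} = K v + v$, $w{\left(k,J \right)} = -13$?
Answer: $\frac{\sqrt{34}}{155} \approx 0.037619$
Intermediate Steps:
$z{\left(K,v \right)} = v + K v$
$O{\left(f \right)} = \sqrt{34}$ ($O{\left(f \right)} = \sqrt{32 - 2 \left(1 - 2\right)} = \sqrt{32 - -2} = \sqrt{32 + 2} = \sqrt{34}$)
$\frac{O{\left(-36 \right)}}{w{\left(13,12 \right)} + 168} = \frac{\sqrt{34}}{-13 + 168} = \frac{\sqrt{34}}{155}$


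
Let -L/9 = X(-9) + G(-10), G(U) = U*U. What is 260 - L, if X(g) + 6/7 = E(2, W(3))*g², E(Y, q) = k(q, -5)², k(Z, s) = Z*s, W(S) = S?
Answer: 1156241/7 ≈ 1.6518e+5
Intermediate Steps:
G(U) = U²
E(Y, q) = 25*q² (E(Y, q) = (q*(-5))² = (-5*q)² = 25*q²)
X(g) = -6/7 + 225*g² (X(g) = -6/7 + (25*3²)*g² = -6/7 + (25*9)*g² = -6/7 + 225*g²)
L = -1154421/7 (L = -9*((-6/7 + 225*(-9)²) + (-10)²) = -9*((-6/7 + 225*81) + 100) = -9*((-6/7 + 18225) + 100) = -9*(127569/7 + 100) = -9*128269/7 = -1154421/7 ≈ -1.6492e+5)
260 - L = 260 - 1*(-1154421/7) = 260 + 1154421/7 = 1156241/7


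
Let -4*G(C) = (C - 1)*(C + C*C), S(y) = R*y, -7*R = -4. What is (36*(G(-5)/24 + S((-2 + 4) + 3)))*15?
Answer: 15525/7 ≈ 2217.9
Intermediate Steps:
R = 4/7 (R = -⅐*(-4) = 4/7 ≈ 0.57143)
S(y) = 4*y/7
G(C) = -(-1 + C)*(C + C²)/4 (G(C) = -(C - 1)*(C + C*C)/4 = -(-1 + C)*(C + C²)/4)
(36*(G(-5)/24 + S((-2 + 4) + 3)))*15 = (36*(((¼)*(-5)*(1 - 1*(-5)²))/24 + 4*((-2 + 4) + 3)/7))*15 = (36*(((¼)*(-5)*(1 - 1*25))*(1/24) + 4*(2 + 3)/7))*15 = (36*(((¼)*(-5)*(1 - 25))*(1/24) + (4/7)*5))*15 = (36*(((¼)*(-5)*(-24))*(1/24) + 20/7))*15 = (36*(30*(1/24) + 20/7))*15 = (36*(5/4 + 20/7))*15 = (36*(115/28))*15 = (1035/7)*15 = 15525/7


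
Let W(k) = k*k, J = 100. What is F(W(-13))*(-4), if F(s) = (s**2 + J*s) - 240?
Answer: -180884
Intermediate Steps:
W(k) = k**2
F(s) = -240 + s**2 + 100*s (F(s) = (s**2 + 100*s) - 240 = -240 + s**2 + 100*s)
F(W(-13))*(-4) = (-240 + ((-13)**2)**2 + 100*(-13)**2)*(-4) = (-240 + 169**2 + 100*169)*(-4) = (-240 + 28561 + 16900)*(-4) = 45221*(-4) = -180884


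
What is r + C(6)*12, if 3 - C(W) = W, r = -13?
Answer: -49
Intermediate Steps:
C(W) = 3 - W
r + C(6)*12 = -13 + (3 - 1*6)*12 = -13 + (3 - 6)*12 = -13 - 3*12 = -13 - 36 = -49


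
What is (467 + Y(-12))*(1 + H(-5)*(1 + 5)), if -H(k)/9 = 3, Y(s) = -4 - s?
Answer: -76475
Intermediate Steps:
H(k) = -27 (H(k) = -9*3 = -27)
(467 + Y(-12))*(1 + H(-5)*(1 + 5)) = (467 + (-4 - 1*(-12)))*(1 - 27*(1 + 5)) = (467 + (-4 + 12))*(1 - 27*6) = (467 + 8)*(1 - 162) = 475*(-161) = -76475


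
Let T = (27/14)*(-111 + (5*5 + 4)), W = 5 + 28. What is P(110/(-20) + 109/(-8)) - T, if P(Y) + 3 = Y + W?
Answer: 9465/56 ≈ 169.02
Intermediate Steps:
W = 33
P(Y) = 30 + Y (P(Y) = -3 + (Y + 33) = -3 + (33 + Y) = 30 + Y)
T = -1107/7 (T = (27*(1/14))*(-111 + (25 + 4)) = 27*(-111 + 29)/14 = (27/14)*(-82) = -1107/7 ≈ -158.14)
P(110/(-20) + 109/(-8)) - T = (30 + (110/(-20) + 109/(-8))) - 1*(-1107/7) = (30 + (110*(-1/20) + 109*(-⅛))) + 1107/7 = (30 + (-11/2 - 109/8)) + 1107/7 = (30 - 153/8) + 1107/7 = 87/8 + 1107/7 = 9465/56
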